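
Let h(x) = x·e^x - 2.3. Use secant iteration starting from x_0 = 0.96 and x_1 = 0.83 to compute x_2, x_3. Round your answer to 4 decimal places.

h(0.96) = 0.207229, h(0.83) = -0.396545
x_2 = 0.830000 − (-0.396545)·(0.830000 − 0.960000) / (-0.396545 − 0.207229) = 0.830000 − (0.051551)/(-0.603774) = 0.915381
h(0.915381) = -0.013628
x_3 = 0.915381 − (-0.013628)·(0.915381 − 0.830000) / (-0.013628 − (-0.396545)) = 0.915381 − (-0.001164)/(0.382918) = 0.918420

0.9154, 0.9184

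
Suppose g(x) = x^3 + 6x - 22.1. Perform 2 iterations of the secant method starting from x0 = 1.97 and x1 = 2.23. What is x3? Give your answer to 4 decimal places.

2.1122

g(1.97) = -2.634627, g(2.23) = 2.369567
x2 = 2.230000 − 2.369567·(2.230000 − 1.970000) / (2.369567 − (-2.634627)) = 2.230000 − (0.616087)/(5.004194) = 2.106886
g(2.106886) = -0.106287
x3 = 2.106886 − (-0.106287)·(2.106886 − 2.230000) / (-0.106287 − 2.369567) = 2.106886 − (0.013085)/(-2.475854) = 2.112171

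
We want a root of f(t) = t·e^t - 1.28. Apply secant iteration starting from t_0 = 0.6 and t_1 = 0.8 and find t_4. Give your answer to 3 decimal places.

f(0.6) = -0.18673, f(0.8) = 0.50043
t_2 = 0.80000 − 0.50043·(0.80000 − 0.60000) / (0.50043 − (-0.18673)) = 0.80000 − (0.10009)/(0.68716) = 0.65435
f(0.65435) = -0.02111
t_3 = 0.65435 − (-0.02111)·(0.65435 − 0.80000) / (-0.02111 − 0.50043) = 0.65435 − (0.00307)/(-0.52154) = 0.66024
f(0.66024) = -0.00226
t_4 = 0.66024 − (-0.00226)·(0.66024 − 0.65435) / (-0.00226 − (-0.02111)) = 0.66024 − (-0.00001)/(0.01885) = 0.66095

0.661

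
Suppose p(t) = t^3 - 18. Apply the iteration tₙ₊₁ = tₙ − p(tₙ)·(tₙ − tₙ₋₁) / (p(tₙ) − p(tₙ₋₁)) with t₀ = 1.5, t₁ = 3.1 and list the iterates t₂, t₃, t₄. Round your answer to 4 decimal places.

p(1.5) = -14.625000, p(3.1) = 11.791000
t₂ = 3.100000 − 11.791000·(3.100000 − 1.500000) / (11.791000 − (-14.625000)) = 3.100000 − (18.865600)/(26.416000) = 2.385827
p(2.385827) = -4.419470
t₃ = 2.385827 − (-4.419470)·(2.385827 − 3.100000) / (-4.419470 − 11.791000) = 2.385827 − (3.156267)/(-16.210470) = 2.580532
p(2.580532) = -0.815857
t₄ = 2.580532 − (-0.815857)·(2.580532 − 2.385827) / (-0.815857 − (-4.419470)) = 2.580532 − (-0.158852)/(3.603612) = 2.624614

2.3858, 2.5805, 2.6246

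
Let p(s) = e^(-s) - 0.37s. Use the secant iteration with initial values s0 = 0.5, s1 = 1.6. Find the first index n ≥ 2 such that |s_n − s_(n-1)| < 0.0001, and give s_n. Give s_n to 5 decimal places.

n = 6, s_n = 0.99713

p(0.5) = 0.4215307, p(1.6) = -0.3901035
s2 = 1.6000000 − (-0.3901035)·(1.1000000)/(-0.8116341) = 1.0712965;  |Δ| = 0.5287035
p(1.0712965) = -0.0538156
s3 = 1.0712965 − (-0.0538156)·(-0.5287035)/(0.3362879) = 0.9866889;  |Δ| = 0.0846075
p(0.9866889) = 0.0077341
s4 = 0.9866889 − 0.0077341·(-0.0846075)/(0.0615497) = 0.9973204;  |Δ| = 0.0106315
p(0.9973204) = -0.0001420
s5 = 0.9973204 − (-0.0001420)·(0.0106315)/(-0.0078762) = 0.9971287;  |Δ| = 0.0001917
p(0.9971287) = -0.0000004
s6 = 0.9971287 − (-0.0000004)·(-0.0001917)/(0.0001417) = 0.9971282;  |Δ| = 0.0000005
|s6 − s5| = 0.0000005 < 0.0001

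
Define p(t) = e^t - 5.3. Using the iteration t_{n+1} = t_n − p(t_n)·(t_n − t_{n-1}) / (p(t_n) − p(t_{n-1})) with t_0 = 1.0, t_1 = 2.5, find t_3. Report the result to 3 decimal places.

1.572

p(1.0) = -2.58172, p(2.5) = 6.88249
t_2 = 2.50000 − 6.88249·(2.50000 − 1.00000) / (6.88249 − (-2.58172)) = 2.50000 − (10.32374)/(9.46421) = 1.40918
p(1.40918) = -1.20740
t_3 = 1.40918 − (-1.20740)·(1.40918 − 2.50000) / (-1.20740 − 6.88249) = 1.40918 − (1.31705)/(-8.08989) = 1.57198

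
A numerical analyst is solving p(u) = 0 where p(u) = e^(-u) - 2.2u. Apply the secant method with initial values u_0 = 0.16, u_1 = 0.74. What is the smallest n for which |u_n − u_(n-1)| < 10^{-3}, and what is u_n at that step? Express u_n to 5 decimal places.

p(0.16) = 0.5001438, p(0.74) = -1.1508861
u_2 = 0.7400000 − (-1.1508861)·(0.5800000)/(-1.6510299) = 0.3356985;  |Δ| = 0.4043015
p(0.3356985) = -0.0236980
u_3 = 0.3356985 − (-0.0236980)·(-0.4043015)/(1.1271881) = 0.3271984;  |Δ| = 0.0085000
p(0.3271984) = 0.0011041
u_4 = 0.3271984 − 0.0011041·(-0.0085000)/(0.0248021) = 0.3275768;  |Δ| = 0.0003784
|u_4 − u_3| = 0.0003784 < 10^{-3}

n = 4, u_n = 0.32758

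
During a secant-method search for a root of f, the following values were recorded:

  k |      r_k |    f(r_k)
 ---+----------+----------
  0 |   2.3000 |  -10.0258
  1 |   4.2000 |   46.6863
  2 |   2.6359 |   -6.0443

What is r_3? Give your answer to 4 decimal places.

2.8152

r_3 = 2.6359 − (-6.0443)·(2.6359 − 4.2000) / (-6.0443 − 46.6863)
   = 2.6359 − (9.453890)/(-52.730600) = 2.815187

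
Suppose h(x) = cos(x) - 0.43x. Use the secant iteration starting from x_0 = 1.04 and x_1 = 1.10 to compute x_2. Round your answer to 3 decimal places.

1.085

h(1.04) = 0.05902, h(1.10) = -0.01940
x_2 = 1.10000 − (-0.01940)·(1.10000 − 1.04000) / (-0.01940 − 0.05902) = 1.10000 − (-0.00116)/(-0.07842) = 1.08515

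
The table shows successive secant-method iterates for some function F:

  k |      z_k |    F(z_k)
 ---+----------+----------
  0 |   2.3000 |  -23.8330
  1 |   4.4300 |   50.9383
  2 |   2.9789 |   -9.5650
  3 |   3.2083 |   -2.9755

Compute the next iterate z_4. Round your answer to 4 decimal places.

z_4 = 3.2083 − (-2.9755)·(3.2083 − 2.9789) / (-2.9755 − (-9.5650))
   = 3.2083 − (-0.682580)/(6.589500) = 3.311886

3.3119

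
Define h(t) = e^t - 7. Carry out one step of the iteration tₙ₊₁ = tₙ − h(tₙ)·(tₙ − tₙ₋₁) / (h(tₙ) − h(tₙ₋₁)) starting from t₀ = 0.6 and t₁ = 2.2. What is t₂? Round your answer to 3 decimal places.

1.750

h(0.6) = -5.17788, h(2.2) = 2.02501
t₂ = 2.20000 − 2.02501·(2.20000 − 0.60000) / (2.02501 − (-5.17788)) = 2.20000 − (3.24002)/(7.20289) = 1.75018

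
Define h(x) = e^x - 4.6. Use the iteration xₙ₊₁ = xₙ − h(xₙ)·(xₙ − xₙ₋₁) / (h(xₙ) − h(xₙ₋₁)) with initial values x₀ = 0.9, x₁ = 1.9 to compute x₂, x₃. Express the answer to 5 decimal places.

1.40645, 1.50472

h(0.9) = -2.1403969, h(1.9) = 2.0858944
x₂ = 1.9000000 − 2.0858944·(1.9000000 − 0.9000000) / (2.0858944 − (-2.1403969)) = 1.9000000 − (2.0858944)/(4.2262913) = 1.4064480
h(1.4064480) = -0.5185675
x₃ = 1.4064480 − (-0.5185675)·(1.4064480 − 1.9000000) / (-0.5185675 − 2.0858944) = 1.4064480 − (0.2559400)/(-2.6044620) = 1.5047179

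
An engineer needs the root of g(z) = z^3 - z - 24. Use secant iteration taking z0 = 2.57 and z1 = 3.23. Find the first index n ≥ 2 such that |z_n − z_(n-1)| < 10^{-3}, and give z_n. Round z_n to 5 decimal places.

g(2.57) = -9.5954070, g(3.23) = 6.4682670
z2 = 3.2300000 − 6.4682670·(0.6600000)/(16.0636740) = 2.9642416;  |Δ| = 0.2657584
g(2.9642416) = -0.9182560
z3 = 2.9642416 − (-0.9182560)·(-0.2657584)/(-7.3865230) = 2.9972794;  |Δ| = 0.0330378
g(2.9972794) = -0.0706697
z4 = 2.9972794 − (-0.0706697)·(0.0330378)/(0.8475864) = 3.0000340;  |Δ| = 0.0027546
g(3.0000340) = 0.0008836
z5 = 3.0000340 − 0.0008836·(0.0027546)/(0.0715532) = 3.0000000;  |Δ| = 0.0000340
|z5 − z4| = 0.0000340 < 10^{-3}

n = 5, z_n = 3.00000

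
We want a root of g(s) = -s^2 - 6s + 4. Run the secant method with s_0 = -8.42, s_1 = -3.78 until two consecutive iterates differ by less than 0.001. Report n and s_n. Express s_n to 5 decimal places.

n = 7, s_n = -6.60555

g(-8.42) = -16.3764000, g(-3.78) = 12.3916000
s_2 = -3.7800000 − 12.3916000·(4.6400000)/(28.7680000) = -5.7786452;  |Δ| = 1.9986452
g(-5.7786452) = 5.2791311
s_3 = -5.7786452 − 5.2791311·(-1.9986452)/(-7.1124689) = -7.2621117;  |Δ| = 1.4834666
g(-7.2621117) = -5.1655963
s_4 = -7.2621117 − (-5.1655963)·(-1.4834666)/(-10.4447273) = -6.5284411;  |Δ| = 0.7336706
g(-6.5284411) = 0.5501032
s_5 = -6.5284411 − 0.5501032·(0.7336706)/(5.7156995) = -6.5990527;  |Δ| = 0.0706116
g(-6.5990527) = 0.0468196
s_6 = -6.5990527 − 0.0468196·(-0.0706116)/(-0.5032836) = -6.6056216;  |Δ| = 0.0065689
g(-6.6056216) = -0.0005070
s_7 = -6.6056216 − (-0.0005070)·(-0.0065689)/(-0.0473266) = -6.6055512;  |Δ| = 0.0000704
|s_7 − s_6| = 0.0000704 < 0.001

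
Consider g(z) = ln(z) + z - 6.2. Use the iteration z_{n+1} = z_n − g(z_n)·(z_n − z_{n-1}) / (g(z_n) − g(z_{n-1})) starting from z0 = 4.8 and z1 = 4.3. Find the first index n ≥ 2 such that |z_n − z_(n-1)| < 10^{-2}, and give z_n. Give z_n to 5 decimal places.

g(4.8) = 0.1686159, g(4.3) = -0.4413850
z2 = 4.3000000 − (-0.4413850)·(-0.5000000)/(-0.6100009) = 4.6617904;  |Δ| = 0.3617904
g(4.6617904) = 0.0011900
z3 = 4.6617904 − 0.0011900·(0.3617904)/(0.4425750) = 4.6608176;  |Δ| = 0.0009728
|z3 − z2| = 0.0009728 < 10^{-2}

n = 3, z_n = 4.66082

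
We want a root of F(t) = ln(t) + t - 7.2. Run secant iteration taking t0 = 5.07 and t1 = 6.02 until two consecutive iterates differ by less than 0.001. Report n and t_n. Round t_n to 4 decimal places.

n = 4, t_n = 5.4960

F(5.07) = -0.506659, F(6.02) = 0.615087
t2 = 6.020000 − 0.615087·(0.950000)/(1.121746) = 5.499086;  |Δ| = 0.520914
F(5.499086) = 0.003668
t3 = 5.499086 − 0.003668·(-0.520914)/(-0.611419) = 5.495961;  |Δ| = 0.003125
F(5.495961) = -0.000025
t4 = 5.495961 − (-0.000025)·(-0.003125)/(-0.003694) = 5.495983;  |Δ| = 0.000022
|t4 − t3| = 0.000022 < 0.001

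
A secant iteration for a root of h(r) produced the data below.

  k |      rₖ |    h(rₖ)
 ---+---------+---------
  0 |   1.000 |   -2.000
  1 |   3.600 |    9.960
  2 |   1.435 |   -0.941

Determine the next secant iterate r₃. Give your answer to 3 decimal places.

r₃ = 1.435 − (-0.941)·(1.435 − 3.600) / (-0.941 − 9.960)
   = 1.435 − (2.03727)/(-10.90100) = 1.62189

1.622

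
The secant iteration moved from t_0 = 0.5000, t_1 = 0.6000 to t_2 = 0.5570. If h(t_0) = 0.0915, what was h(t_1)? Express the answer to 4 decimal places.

-0.0690

The secant line through (0.5000, 0.0915) and (0.6000, h(t_1)) crosses zero at t_2 = 0.5570.
So (0.5000, 0.0915), (0.6000, h(t_1)), (0.5570, 0) are collinear:
h(t_1) = 0.0915 · (0.6000 − 0.5570) / (0.5000 − 0.5570) = 0.0915 · (0.043000)/(-0.057000) = -0.069026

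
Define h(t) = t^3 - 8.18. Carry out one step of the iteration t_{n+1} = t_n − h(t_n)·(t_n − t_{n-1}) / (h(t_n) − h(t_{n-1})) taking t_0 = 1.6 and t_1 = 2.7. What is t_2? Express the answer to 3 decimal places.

h(1.6) = -4.08400, h(2.7) = 11.50300
t_2 = 2.70000 − 11.50300·(2.70000 − 1.60000) / (11.50300 − (-4.08400)) = 2.70000 − (12.65330)/(15.58700) = 1.88821

1.888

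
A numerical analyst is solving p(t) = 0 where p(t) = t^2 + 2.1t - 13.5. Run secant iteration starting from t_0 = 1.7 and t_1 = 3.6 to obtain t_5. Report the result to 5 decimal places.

2.77132

p(1.7) = -7.0400000, p(3.6) = 7.0200000
t_2 = 3.6000000 − 7.0200000·(3.6000000 − 1.7000000) / (7.0200000 − (-7.0400000)) = 3.6000000 − (13.3380000)/(14.0600000) = 2.6513514
p(2.6513514) = -0.9024982
t_3 = 2.6513514 − (-0.9024982)·(2.6513514 − 3.6000000) / (-0.9024982 − 7.0200000) = 2.6513514 − (0.8561537)/(-7.9224982) = 2.7594175
p(2.7594175) = -0.0908385
t_4 = 2.7594175 − (-0.0908385)·(2.7594175 − 2.6513514) / (-0.0908385 − (-0.9024982)) = 2.7594175 − (-0.0098166)/(0.8116597) = 2.7715119
p(2.7715119) = 0.0014533
t_5 = 2.7715119 − 0.0014533·(2.7715119 − 2.7594175) / (0.0014533 − (-0.0908385)) = 2.7715119 − (0.0000176)/(0.0922918) = 2.7713215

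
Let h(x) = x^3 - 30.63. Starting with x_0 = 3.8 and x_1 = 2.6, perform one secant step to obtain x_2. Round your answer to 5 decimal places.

h(3.8) = 24.2420000, h(2.6) = -13.0540000
x_2 = 2.6000000 − (-13.0540000)·(2.6000000 − 3.8000000) / (-13.0540000 − 24.2420000) = 2.6000000 − (15.6648000)/(-37.2960000) = 3.0200129

3.02001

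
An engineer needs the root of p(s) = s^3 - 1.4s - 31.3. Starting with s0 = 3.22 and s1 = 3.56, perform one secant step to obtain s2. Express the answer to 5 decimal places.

p(3.22) = -2.4217520, p(3.56) = 8.8340160
s2 = 3.5600000 − 8.8340160·(3.5600000 − 3.2200000) / (8.8340160 − (-2.4217520)) = 3.5600000 − (3.0035654)/(11.2557680) = 3.2931532

3.29315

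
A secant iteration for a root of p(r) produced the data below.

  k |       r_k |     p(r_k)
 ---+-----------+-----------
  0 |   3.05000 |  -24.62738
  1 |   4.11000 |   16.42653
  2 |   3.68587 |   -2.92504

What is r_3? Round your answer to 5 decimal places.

r_3 = 3.68587 − (-2.92504)·(3.68587 − 4.11000) / (-2.92504 − 16.42653)
   = 3.68587 − (1.2405972)/(-19.3515700) = 3.7499783

3.74998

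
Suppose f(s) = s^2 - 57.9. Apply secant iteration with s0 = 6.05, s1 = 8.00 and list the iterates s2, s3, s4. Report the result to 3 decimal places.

f(6.05) = -21.29750, f(8.00) = 6.10000
s2 = 8.00000 − 6.10000·(8.00000 − 6.05000) / (6.10000 − (-21.29750)) = 8.00000 − (11.89500)/(27.39750) = 7.56584
f(7.56584) = -0.65812
s3 = 7.56584 − (-0.65812)·(7.56584 − 8.00000) / (-0.65812 − 6.10000) = 7.56584 − (0.28573)/(-6.75812) = 7.60812
f(7.60812) = -0.01657
s4 = 7.60812 − (-0.01657)·(7.60812 − 7.56584) / (-0.01657 − (-0.65812)) = 7.60812 − (-0.00070)/(0.64155) = 7.60921

7.566, 7.608, 7.609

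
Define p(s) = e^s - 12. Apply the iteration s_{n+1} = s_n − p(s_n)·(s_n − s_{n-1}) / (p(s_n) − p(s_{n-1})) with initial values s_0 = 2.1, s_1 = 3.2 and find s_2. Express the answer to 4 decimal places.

p(2.1) = -3.833830, p(3.2) = 12.532530
s_2 = 3.200000 − 12.532530·(3.200000 − 2.100000) / (12.532530 − (-3.833830)) = 3.200000 − (13.785783)/(16.366360) = 2.357676

2.3577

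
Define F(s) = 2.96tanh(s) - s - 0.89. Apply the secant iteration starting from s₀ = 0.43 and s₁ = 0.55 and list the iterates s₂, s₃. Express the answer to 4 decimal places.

0.5192, 0.5168

F(0.43) = -0.120249, F(0.55) = 0.041540
s₂ = 0.550000 − 0.041540·(0.550000 − 0.430000) / (0.041540 − (-0.120249)) = 0.550000 − (0.004985)/(0.161789) = 0.519190
F(0.519190) = 0.002950
s₃ = 0.519190 − 0.002950·(0.519190 − 0.550000) / (0.002950 − 0.041540) = 0.519190 − (-0.000091)/(-0.038590) = 0.516834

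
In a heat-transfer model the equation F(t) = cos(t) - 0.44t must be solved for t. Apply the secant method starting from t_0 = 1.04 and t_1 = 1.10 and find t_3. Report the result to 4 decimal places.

1.0771

F(1.04) = 0.048620, F(1.10) = -0.030404
t_2 = 1.100000 − (-0.030404)·(1.100000 − 1.040000) / (-0.030404 − 0.048620) = 1.100000 − (-0.001824)/(-0.079024) = 1.076915
F(1.076915) = 0.000204
t_3 = 1.076915 − 0.000204·(1.076915 − 1.100000) / (0.000204 − (-0.030404)) = 1.076915 − (-0.000005)/(0.030608) = 1.077069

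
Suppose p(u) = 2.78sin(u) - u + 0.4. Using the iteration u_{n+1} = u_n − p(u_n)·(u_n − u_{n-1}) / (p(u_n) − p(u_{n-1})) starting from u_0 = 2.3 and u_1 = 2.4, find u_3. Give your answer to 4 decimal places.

2.3594

p(2.3) = 0.173060, p(2.4) = -0.122212
u_2 = 2.400000 − (-0.122212)·(2.400000 − 2.300000) / (-0.122212 − 0.173060) = 2.400000 − (-0.012221)/(-0.295273) = 2.358610
p(2.358610) = 0.002392
u_3 = 2.358610 − 0.002392·(2.358610 − 2.400000) / (0.002392 − (-0.122212)) = 2.358610 − (-0.000099)/(0.124604) = 2.359405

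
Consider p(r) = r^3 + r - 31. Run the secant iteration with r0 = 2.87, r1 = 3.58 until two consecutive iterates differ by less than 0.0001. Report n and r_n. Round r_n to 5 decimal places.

p(2.87) = -4.4900970, p(3.58) = 18.4627120
r2 = 3.5800000 − 18.4627120·(0.7100000)/(22.9528090) = 3.0088923;  |Δ| = 0.5711077
p(3.0088923) = -0.7503027
r3 = 3.0088923 − (-0.7503027)·(-0.5711077)/(-19.2130147) = 3.0311951;  |Δ| = 0.0223028
p(3.0311951) = -0.1177487
r4 = 3.0311951 − (-0.1177487)·(0.0223028)/(0.6325540) = 3.0353467;  |Δ| = 0.0041516
p(3.0353467) = 0.0009967
r5 = 3.0353467 − 0.0009967·(0.0041516)/(0.1187454) = 3.0353119;  |Δ| = 0.0000348
|r5 − r4| = 0.0000348 < 0.0001

n = 5, r_n = 3.03531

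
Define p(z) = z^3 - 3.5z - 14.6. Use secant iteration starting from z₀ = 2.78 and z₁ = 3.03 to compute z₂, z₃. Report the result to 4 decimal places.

p(2.78) = -2.845048, p(3.03) = 2.613127
z₂ = 3.030000 − 2.613127·(3.030000 − 2.780000) / (2.613127 − (-2.845048)) = 3.030000 − (0.653282)/(5.458175) = 2.910311
p(2.910311) = -0.136009
z₃ = 2.910311 − (-0.136009)·(2.910311 − 3.030000) / (-0.136009 − 2.613127) = 2.910311 − (0.016279)/(-2.749136) = 2.916233

2.9103, 2.9162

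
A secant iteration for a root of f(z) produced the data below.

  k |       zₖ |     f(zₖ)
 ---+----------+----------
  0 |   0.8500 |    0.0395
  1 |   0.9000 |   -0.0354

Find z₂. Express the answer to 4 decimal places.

0.8764

z₂ = 0.9000 − (-0.0354)·(0.9000 − 0.8500) / (-0.0354 − 0.0395)
   = 0.9000 − (-0.001770)/(-0.074900) = 0.876368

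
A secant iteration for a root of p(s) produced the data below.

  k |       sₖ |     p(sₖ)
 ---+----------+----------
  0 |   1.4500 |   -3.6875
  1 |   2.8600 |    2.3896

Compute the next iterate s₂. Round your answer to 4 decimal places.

s₂ = 2.8600 − 2.3896·(2.8600 − 1.4500) / (2.3896 − (-3.6875))
   = 2.8600 − (3.369336)/(6.077100) = 2.305568

2.3056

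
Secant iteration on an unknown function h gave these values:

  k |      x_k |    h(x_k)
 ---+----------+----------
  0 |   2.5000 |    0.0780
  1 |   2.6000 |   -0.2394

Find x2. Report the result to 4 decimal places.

2.5246

x2 = 2.6000 − (-0.2394)·(2.6000 − 2.5000) / (-0.2394 − 0.0780)
   = 2.6000 − (-0.023940)/(-0.317400) = 2.524575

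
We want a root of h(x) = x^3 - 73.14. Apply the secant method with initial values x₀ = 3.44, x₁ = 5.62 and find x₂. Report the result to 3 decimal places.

h(3.44) = -32.43242, h(5.62) = 104.36433
x₂ = 5.62000 − 104.36433·(5.62000 − 3.44000) / (104.36433 − (-32.43242)) = 5.62000 − (227.51424)/(136.79674) = 3.95684

3.957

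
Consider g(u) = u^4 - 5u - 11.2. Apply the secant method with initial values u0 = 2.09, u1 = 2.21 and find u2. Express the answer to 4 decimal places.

g(2.09) = -2.569702, g(2.21) = 1.604433
u2 = 2.210000 − 1.604433·(2.210000 − 2.090000) / (1.604433 − (-2.569702)) = 2.210000 − (0.192532)/(4.174135) = 2.163875

2.1639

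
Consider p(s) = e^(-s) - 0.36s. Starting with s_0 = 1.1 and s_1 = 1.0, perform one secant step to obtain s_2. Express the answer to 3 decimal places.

p(1.1) = -0.06313, p(1.0) = 0.00788
s_2 = 1.00000 − 0.00788·(1.00000 − 1.10000) / (0.00788 − (-0.06313)) = 1.00000 − (-0.00079)/(0.07101) = 1.01110

1.011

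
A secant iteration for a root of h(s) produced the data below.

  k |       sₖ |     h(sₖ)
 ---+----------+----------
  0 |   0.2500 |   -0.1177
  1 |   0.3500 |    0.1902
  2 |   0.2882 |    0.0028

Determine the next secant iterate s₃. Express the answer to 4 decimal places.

0.2873

s₃ = 0.2882 − 0.0028·(0.2882 − 0.3500) / (0.0028 − 0.1902)
   = 0.2882 − (-0.000173)/(-0.187400) = 0.287277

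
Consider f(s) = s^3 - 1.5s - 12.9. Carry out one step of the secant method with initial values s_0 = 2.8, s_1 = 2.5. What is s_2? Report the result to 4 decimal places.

2.5523

f(2.8) = 4.852000, f(2.5) = -1.025000
s_2 = 2.500000 − (-1.025000)·(2.500000 − 2.800000) / (-1.025000 − 4.852000) = 2.500000 − (0.307500)/(-5.877000) = 2.552323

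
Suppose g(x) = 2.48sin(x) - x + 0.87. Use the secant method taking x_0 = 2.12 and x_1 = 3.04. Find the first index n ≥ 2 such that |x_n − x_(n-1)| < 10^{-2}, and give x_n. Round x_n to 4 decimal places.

n = 4, x_n = 2.4506

g(2.12) = 0.865292, g(3.04) = -1.918483
x_2 = 3.040000 − (-1.918483)·(0.920000)/(-2.783776) = 2.405967;  |Δ| = 0.634033
g(2.405967) = 0.128239
x_3 = 2.405967 − 0.128239·(-0.634033)/(2.046722) = 2.445693;  |Δ| = 0.039726
g(2.445693) = 0.014176
x_4 = 2.445693 − 0.014176·(0.039726)/(-0.114063) = 2.450630;  |Δ| = 0.004937
|x_4 − x_3| = 0.004937 < 10^{-2}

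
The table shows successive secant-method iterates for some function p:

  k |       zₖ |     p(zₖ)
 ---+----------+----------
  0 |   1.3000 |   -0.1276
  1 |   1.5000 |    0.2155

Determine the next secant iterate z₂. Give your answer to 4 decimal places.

1.3744

z₂ = 1.5000 − 0.2155·(1.5000 − 1.3000) / (0.2155 − (-0.1276))
   = 1.5000 − (0.043100)/(0.343100) = 1.374381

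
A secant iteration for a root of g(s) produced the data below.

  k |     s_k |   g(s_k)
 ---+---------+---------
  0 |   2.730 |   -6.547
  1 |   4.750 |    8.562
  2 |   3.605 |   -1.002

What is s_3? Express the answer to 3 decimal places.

s_3 = 3.605 − (-1.002)·(3.605 − 4.750) / (-1.002 − 8.562)
   = 3.605 − (1.14729)/(-9.56400) = 3.72496

3.725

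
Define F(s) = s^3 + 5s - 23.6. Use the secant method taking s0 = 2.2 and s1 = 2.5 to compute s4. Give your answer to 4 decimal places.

2.2968

F(2.2) = -1.952000, F(2.5) = 4.525000
s2 = 2.500000 − 4.525000·(2.500000 − 2.200000) / (4.525000 − (-1.952000)) = 2.500000 − (1.357500)/(6.477000) = 2.290412
F(2.290412) = -0.132463
s3 = 2.290412 − (-0.132463)·(2.290412 − 2.500000) / (-0.132463 − 4.525000) = 2.290412 − (0.027763)/(-4.657463) = 2.296373
F(2.296373) = -0.008602
s4 = 2.296373 − (-0.008602)·(2.296373 − 2.290412) / (-0.008602 − (-0.132463)) = 2.296373 − (-0.000051)/(0.123861) = 2.296787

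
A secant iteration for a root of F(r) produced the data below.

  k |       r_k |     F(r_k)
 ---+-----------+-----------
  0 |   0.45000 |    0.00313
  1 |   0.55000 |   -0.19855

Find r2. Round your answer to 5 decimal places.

0.45155

r2 = 0.55000 − (-0.19855)·(0.55000 − 0.45000) / (-0.19855 − 0.00313)
   = 0.55000 − (-0.0198550)/(-0.2016800) = 0.4515520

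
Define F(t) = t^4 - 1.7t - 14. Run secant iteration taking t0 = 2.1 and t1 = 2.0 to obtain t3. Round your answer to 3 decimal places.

F(2.1) = 1.87810, F(2.0) = -1.40000
t2 = 2.00000 − (-1.40000)·(2.00000 − 2.10000) / (-1.40000 − 1.87810) = 2.00000 − (0.14000)/(-3.27810) = 2.04271
F(2.04271) = -0.06156
t3 = 2.04271 − (-0.06156)·(2.04271 − 2.00000) / (-0.06156 − (-1.40000)) = 2.04271 − (-0.00263)/(1.33844) = 2.04467

2.045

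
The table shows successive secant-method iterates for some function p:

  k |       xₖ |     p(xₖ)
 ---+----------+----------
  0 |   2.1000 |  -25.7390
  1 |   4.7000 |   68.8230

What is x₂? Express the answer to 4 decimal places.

x₂ = 4.7000 − 68.8230·(4.7000 − 2.1000) / (68.8230 − (-25.7390))
   = 4.7000 − (178.939800)/(94.562000) = 2.807699

2.8077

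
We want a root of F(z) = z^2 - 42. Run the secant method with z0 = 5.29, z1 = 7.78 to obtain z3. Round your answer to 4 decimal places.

F(5.29) = -14.015900, F(7.78) = 18.528400
z2 = 7.780000 − 18.528400·(7.780000 − 5.290000) / (18.528400 − (-14.015900)) = 7.780000 − (46.135716)/(32.544300) = 6.362372
F(6.362372) = -1.520225
z3 = 6.362372 − (-1.520225)·(6.362372 − 7.780000) / (-1.520225 − 18.528400) = 6.362372 − (2.155113)/(-20.048625) = 6.469866

6.4699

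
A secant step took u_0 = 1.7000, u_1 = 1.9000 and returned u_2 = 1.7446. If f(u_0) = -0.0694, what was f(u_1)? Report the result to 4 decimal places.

0.2418

The secant line through (1.7000, -0.0694) and (1.9000, f(u_1)) crosses zero at u_2 = 1.7446.
So (1.7000, -0.0694), (1.9000, f(u_1)), (1.7446, 0) are collinear:
f(u_1) = -0.0694 · (1.9000 − 1.7446) / (1.7000 − 1.7446) = -0.0694 · (0.155400)/(-0.044600) = 0.241811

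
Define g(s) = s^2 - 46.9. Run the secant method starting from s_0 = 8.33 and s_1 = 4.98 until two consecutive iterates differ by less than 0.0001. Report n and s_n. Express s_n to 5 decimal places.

g(8.33) = 22.4889000, g(4.98) = -22.0996000
s_2 = 4.9800000 − (-22.0996000)·(-3.3500000)/(-44.5885000) = 6.6403757;  |Δ| = 1.6603757
g(6.6403757) = -2.8054111
s_3 = 6.6403757 − (-2.8054111)·(1.6603757)/(19.2941889) = 6.8817974;  |Δ| = 0.2414217
g(6.8817974) = 0.4591352
s_4 = 6.8817974 − 0.4591352·(0.2414217)/(3.2645463) = 6.8478431;  |Δ| = 0.0339542
g(6.8478431) = -0.0070444
s_5 = 6.8478431 − (-0.0070444)·(-0.0339542)/(-0.4661796) = 6.8483562;  |Δ| = 0.0005131
g(6.8483562) = -0.0000172
s_6 = 6.8483562 − (-0.0000172)·(0.0005131)/(0.0070272) = 6.8483575;  |Δ| = 0.0000013
|s_6 − s_5| = 0.0000013 < 0.0001

n = 6, s_n = 6.84836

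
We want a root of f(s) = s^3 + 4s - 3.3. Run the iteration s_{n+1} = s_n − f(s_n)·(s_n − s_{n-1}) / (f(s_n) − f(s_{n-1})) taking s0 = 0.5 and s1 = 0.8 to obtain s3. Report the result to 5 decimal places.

0.72821

f(0.5) = -1.1750000, f(0.8) = 0.4120000
s2 = 0.8000000 − 0.4120000·(0.8000000 − 0.5000000) / (0.4120000 − (-1.1750000)) = 0.8000000 − (0.1236000)/(1.5870000) = 0.7221172
f(0.7221172) = -0.0349808
s3 = 0.7221172 − (-0.0349808)·(0.7221172 − 0.8000000) / (-0.0349808 − 0.4120000) = 0.7221172 − (0.0027244)/(-0.4469808) = 0.7282123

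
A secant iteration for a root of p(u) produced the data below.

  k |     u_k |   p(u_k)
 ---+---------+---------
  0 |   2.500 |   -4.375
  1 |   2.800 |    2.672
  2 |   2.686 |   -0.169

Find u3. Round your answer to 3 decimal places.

u3 = 2.686 − (-0.169)·(2.686 − 2.800) / (-0.169 − 2.672)
   = 2.686 − (0.01927)/(-2.84100) = 2.69278

2.693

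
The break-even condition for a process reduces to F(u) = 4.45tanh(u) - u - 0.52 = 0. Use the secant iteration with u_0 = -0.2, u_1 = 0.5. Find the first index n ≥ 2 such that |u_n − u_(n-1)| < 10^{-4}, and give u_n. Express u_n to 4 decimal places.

n = 5, u_n = 0.1522

F(-0.2) = -1.198320, F(0.5) = 1.036421
u_2 = 0.500000 − 1.036421·(0.700000)/(2.234742) = 0.175356;  |Δ| = 0.324644
F(0.175356) = 0.077078
u_3 = 0.175356 − 0.077078·(-0.324644)/(-0.959344) = 0.149273;  |Δ| = 0.026083
F(0.149273) = -0.009899
u_4 = 0.149273 − (-0.009899)·(-0.026083)/(-0.086976) = 0.152241;  |Δ| = 0.002968
F(0.152241) = 0.000047
u_5 = 0.152241 − 0.000047·(0.002968)/(0.009945) = 0.152227;  |Δ| = 0.000014
|u_5 − u_4| = 0.000014 < 10^{-4}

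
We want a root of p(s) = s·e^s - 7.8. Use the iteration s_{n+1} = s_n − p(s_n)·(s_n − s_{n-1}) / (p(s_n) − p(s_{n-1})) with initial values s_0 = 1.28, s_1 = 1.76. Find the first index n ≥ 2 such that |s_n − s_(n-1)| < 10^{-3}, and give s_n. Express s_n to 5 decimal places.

n = 5, s_n = 1.59024

p(1.28) = -3.1963012, p(1.76) = 2.4298898
s_2 = 1.7600000 − 2.4298898·(0.4800000)/(5.6261910) = 1.5526933;  |Δ| = 0.2073067
p(1.5526933) = -0.4648026
s_3 = 1.5526933 − (-0.4648026)·(-0.2073067)/(-2.8946924) = 1.5859807;  |Δ| = 0.0332874
p(1.5859807) = -0.0539457
s_4 = 1.5859807 − (-0.0539457)·(0.0332874)/(0.4108569) = 1.5903513;  |Δ| = 0.0043706
p(1.5903513) = 0.0014237
s_5 = 1.5903513 − 0.0014237·(0.0043706)/(0.0553694) = 1.5902389;  |Δ| = 0.0001124
|s_5 − s_4| = 0.0001124 < 10^{-3}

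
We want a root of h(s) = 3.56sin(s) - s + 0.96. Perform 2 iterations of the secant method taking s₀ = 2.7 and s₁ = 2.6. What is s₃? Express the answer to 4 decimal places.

h(2.7) = -0.218528, h(2.6) = 0.195185
s₂ = 2.600000 − 0.195185·(2.600000 − 2.700000) / (0.195185 − (-0.218528)) = 2.600000 − (-0.019518)/(0.413713) = 2.647179
h(2.647179) = 0.002097
s₃ = 2.647179 − 0.002097·(2.647179 − 2.600000) / (0.002097 − 0.195185) = 2.647179 − (0.000099)/(-0.193088) = 2.647691

2.6477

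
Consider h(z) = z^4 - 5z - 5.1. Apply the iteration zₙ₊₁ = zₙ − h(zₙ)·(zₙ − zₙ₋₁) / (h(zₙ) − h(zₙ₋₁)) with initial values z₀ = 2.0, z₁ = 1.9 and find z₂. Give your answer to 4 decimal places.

h(2.0) = 0.900000, h(1.9) = -1.567900
z₂ = 1.900000 − (-1.567900)·(1.900000 − 2.000000) / (-1.567900 − 0.900000) = 1.900000 − (0.156790)/(-2.467900) = 1.963532

1.9635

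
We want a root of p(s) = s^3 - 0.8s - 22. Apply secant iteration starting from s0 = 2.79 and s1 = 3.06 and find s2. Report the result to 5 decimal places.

2.89104

p(2.79) = -2.5143610, p(3.06) = 4.2046160
s2 = 3.0600000 − 4.2046160·(3.0600000 − 2.7900000) / (4.2046160 − (-2.5143610)) = 3.0600000 − (1.1352463)/(6.7189770) = 2.8910388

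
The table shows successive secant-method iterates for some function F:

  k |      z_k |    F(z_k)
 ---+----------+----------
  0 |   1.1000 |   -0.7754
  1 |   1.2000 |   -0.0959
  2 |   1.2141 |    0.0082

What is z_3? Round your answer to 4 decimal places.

1.2130

z_3 = 1.2141 − 0.0082·(1.2141 − 1.2000) / (0.0082 − (-0.0959))
   = 1.2141 − (0.000116)/(0.104100) = 1.212989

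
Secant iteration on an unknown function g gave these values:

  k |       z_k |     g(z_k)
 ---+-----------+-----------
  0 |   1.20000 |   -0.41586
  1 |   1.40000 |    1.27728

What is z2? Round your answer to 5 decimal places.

z2 = 1.40000 − 1.27728·(1.40000 − 1.20000) / (1.27728 − (-0.41586))
   = 1.40000 − (0.2554560)/(1.6931400) = 1.2491229

1.24912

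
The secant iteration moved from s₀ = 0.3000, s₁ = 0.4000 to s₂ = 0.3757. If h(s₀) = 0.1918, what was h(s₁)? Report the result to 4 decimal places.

-0.0616

The secant line through (0.3000, 0.1918) and (0.4000, h(s₁)) crosses zero at s₂ = 0.3757.
So (0.3000, 0.1918), (0.4000, h(s₁)), (0.3757, 0) are collinear:
h(s₁) = 0.1918 · (0.4000 − 0.3757) / (0.3000 − 0.3757) = 0.1918 · (0.024300)/(-0.075700) = -0.061569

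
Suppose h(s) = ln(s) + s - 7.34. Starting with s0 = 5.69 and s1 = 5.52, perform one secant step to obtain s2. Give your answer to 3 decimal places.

h(5.69) = 0.08871, h(5.52) = -0.11162
s2 = 5.52000 − (-0.11162)·(5.52000 − 5.69000) / (-0.11162 − 0.08871) = 5.52000 − (0.01898)/(-0.20033) = 5.61472

5.615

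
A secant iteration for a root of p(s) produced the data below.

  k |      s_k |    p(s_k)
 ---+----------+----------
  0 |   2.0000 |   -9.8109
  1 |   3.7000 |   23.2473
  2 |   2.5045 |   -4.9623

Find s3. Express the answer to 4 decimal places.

s3 = 2.5045 − (-4.9623)·(2.5045 − 3.7000) / (-4.9623 − 23.2473)
   = 2.5045 − (5.932430)/(-28.209600) = 2.714798

2.7148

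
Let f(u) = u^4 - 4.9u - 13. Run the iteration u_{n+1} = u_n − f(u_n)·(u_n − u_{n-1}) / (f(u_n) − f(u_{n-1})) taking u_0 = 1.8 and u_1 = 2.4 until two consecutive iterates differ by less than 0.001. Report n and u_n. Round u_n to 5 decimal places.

n = 5, u_n = 2.20933

f(1.8) = -11.3224000, f(2.4) = 8.4176000
u_2 = 2.4000000 − 8.4176000·(0.6000000)/(19.7400000) = 2.1441459;  |Δ| = 0.2558541
f(2.1441459) = -2.3705810
u_3 = 2.1441459 − (-2.3705810)·(-0.2558541)/(-10.7881810) = 2.2003669;  |Δ| = 0.0562211
f(2.2003669) = -0.3405651
u_4 = 2.2003669 − (-0.3405651)·(0.0562211)/(2.0300159) = 2.2097989;  |Δ| = 0.0094319
f(2.2097989) = 0.0177352
u_5 = 2.2097989 − 0.0177352·(0.0094319)/(0.3583003) = 2.2093320;  |Δ| = 0.0004669
|u_5 − u_4| = 0.0004669 < 0.001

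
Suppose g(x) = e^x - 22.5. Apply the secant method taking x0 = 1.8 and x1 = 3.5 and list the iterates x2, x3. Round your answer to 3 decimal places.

2.833, 3.061

g(1.8) = -16.45035, g(3.5) = 10.61545
x2 = 3.50000 − 10.61545·(3.50000 − 1.80000) / (10.61545 − (-16.45035)) = 3.50000 − (18.04627)/(27.06580) = 2.83324
g(2.83324) = -5.49947
x3 = 2.83324 − (-5.49947)·(2.83324 − 3.50000) / (-5.49947 − 10.61545) = 2.83324 − (3.66680)/(-16.11492) = 3.06079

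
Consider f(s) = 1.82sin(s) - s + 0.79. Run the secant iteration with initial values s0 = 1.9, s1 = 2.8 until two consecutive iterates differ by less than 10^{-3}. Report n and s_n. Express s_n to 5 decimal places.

f(1.9) = 0.6122662, f(2.8) = -1.4003216
s2 = 2.8000000 − (-1.4003216)·(0.9000000)/(-2.0125877) = 2.1737965;  |Δ| = 0.6262035
f(2.1737965) = 0.1152244
s3 = 2.1737965 − 0.1152244·(-0.6262035)/(1.5155459) = 2.2214057;  |Δ| = 0.0476092
f(2.2214057) = 0.0167953
s4 = 2.2214057 − 0.0167953·(0.0476092)/(-0.0984290) = 2.2295295;  |Δ| = 0.0081237
f(2.2295295) = -0.0003311
s5 = 2.2295295 − (-0.0003311)·(0.0081237)/(-0.0171264) = 2.2293724;  |Δ| = 0.0001570
|s5 − s4| = 0.0001570 < 10^{-3}

n = 5, s_n = 2.22937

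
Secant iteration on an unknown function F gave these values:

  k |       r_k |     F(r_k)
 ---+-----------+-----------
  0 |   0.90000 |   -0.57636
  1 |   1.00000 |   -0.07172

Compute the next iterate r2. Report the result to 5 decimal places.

1.01421

r2 = 1.00000 − (-0.07172)·(1.00000 − 0.90000) / (-0.07172 − (-0.57636))
   = 1.00000 − (-0.0071720)/(0.5046400) = 1.0142121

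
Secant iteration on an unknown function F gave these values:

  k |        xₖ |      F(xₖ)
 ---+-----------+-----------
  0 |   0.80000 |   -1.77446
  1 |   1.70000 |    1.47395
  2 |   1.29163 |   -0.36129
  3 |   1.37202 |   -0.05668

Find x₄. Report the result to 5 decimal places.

1.38698

x₄ = 1.37202 − (-0.05668)·(1.37202 − 1.29163) / (-0.05668 − (-0.36129))
   = 1.37202 − (-0.0045565)/(0.3046100) = 1.3869785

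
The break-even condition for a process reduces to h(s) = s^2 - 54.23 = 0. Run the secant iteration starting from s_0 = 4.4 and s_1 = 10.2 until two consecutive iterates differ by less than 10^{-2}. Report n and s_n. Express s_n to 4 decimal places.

h(4.4) = -34.870000, h(10.2) = 49.810000
s_2 = 10.200000 − 49.810000·(5.800000)/(84.680000) = 6.788356;  |Δ| = 3.411644
h(6.788356) = -8.148221
s_3 = 6.788356 − (-8.148221)·(-3.411644)/(-57.958221) = 7.267992;  |Δ| = 0.479636
h(7.267992) = -1.406296
s_4 = 7.267992 − (-1.406296)·(0.479636)/(6.741925) = 7.368039;  |Δ| = 0.100047
h(7.368039) = 0.057996
s_5 = 7.368039 − 0.057996·(0.100047)/(1.464291) = 7.364076;  |Δ| = 0.003963
|s_5 − s_4| = 0.003963 < 10^{-2}

n = 5, s_n = 7.3641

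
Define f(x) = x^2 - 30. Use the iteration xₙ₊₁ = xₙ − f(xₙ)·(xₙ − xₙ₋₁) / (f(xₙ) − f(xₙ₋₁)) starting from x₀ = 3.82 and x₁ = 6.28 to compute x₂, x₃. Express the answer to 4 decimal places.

5.3455, 5.4681

f(3.82) = -15.407600, f(6.28) = 9.438400
x₂ = 6.280000 − 9.438400·(6.280000 − 3.820000) / (9.438400 − (-15.407600)) = 6.280000 − (23.218464)/(24.846000) = 5.345505
f(5.345505) = -1.425577
x₃ = 5.345505 − (-1.425577)·(5.345505 − 6.280000) / (-1.425577 − 9.438400) = 5.345505 − (1.332194)/(-10.863977) = 5.468130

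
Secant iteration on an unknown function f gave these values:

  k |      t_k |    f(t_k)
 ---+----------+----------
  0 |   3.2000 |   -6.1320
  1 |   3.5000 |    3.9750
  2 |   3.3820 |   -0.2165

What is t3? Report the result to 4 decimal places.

t3 = 3.3820 − (-0.2165)·(3.3820 − 3.5000) / (-0.2165 − 3.9750)
   = 3.3820 − (0.025547)/(-4.191500) = 3.388095

3.3881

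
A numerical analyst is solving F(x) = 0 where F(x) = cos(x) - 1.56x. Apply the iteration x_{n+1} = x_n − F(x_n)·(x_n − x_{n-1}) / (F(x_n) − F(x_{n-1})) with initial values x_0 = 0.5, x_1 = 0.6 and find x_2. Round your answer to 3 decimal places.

0.547

F(0.5) = 0.09758, F(0.6) = -0.11066
x_2 = 0.60000 − (-0.11066)·(0.60000 − 0.50000) / (-0.11066 − 0.09758) = 0.60000 − (-0.01107)/(-0.20825) = 0.54686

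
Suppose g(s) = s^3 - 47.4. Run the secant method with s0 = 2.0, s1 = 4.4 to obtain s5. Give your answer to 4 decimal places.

3.6188

g(2.0) = -39.400000, g(4.4) = 37.784000
s2 = 4.400000 − 37.784000·(4.400000 − 2.000000) / (37.784000 − (-39.400000)) = 4.400000 − (90.681600)/(77.184000) = 3.225124
g(3.225124) = -13.854103
s3 = 3.225124 − (-13.854103)·(3.225124 − 4.400000) / (-13.854103 − 37.784000) = 3.225124 − (16.276848)/(-51.638103) = 3.540334
g(3.540334) = -3.025563
s4 = 3.540334 − (-3.025563)·(3.540334 − 3.225124) / (-3.025563 − (-13.854103)) = 3.540334 − (-0.953688)/(10.828541) = 3.628406
g(3.628406) = 0.369166
s5 = 3.628406 − 0.369166·(3.628406 − 3.540334) / (0.369166 − (-3.025563)) = 3.628406 − (0.032513)/(3.394729) = 3.618829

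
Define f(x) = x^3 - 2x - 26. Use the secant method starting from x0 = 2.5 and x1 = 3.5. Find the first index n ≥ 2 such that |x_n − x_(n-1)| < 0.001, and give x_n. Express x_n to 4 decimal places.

n = 5, x_n = 3.1871

f(2.5) = -15.375000, f(3.5) = 9.875000
x2 = 3.500000 − 9.875000·(1.000000)/(25.250000) = 3.108911;  |Δ| = 0.391089
f(3.108911) = -2.169182
x3 = 3.108911 − (-2.169182)·(-0.391089)/(-12.044182) = 3.179347;  |Δ| = 0.070436
f(3.179347) = -0.221073
x4 = 3.179347 − (-0.221073)·(0.070436)/(1.948109) = 3.187340;  |Δ| = 0.007993
f(3.187340) = 0.005940
x5 = 3.187340 − 0.005940·(0.007993)/(0.227013) = 3.187131;  |Δ| = 0.000209
|x5 − x4| = 0.000209 < 0.001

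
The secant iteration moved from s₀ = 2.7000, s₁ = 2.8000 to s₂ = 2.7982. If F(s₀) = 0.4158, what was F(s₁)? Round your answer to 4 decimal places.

-0.0076

The secant line through (2.7000, 0.4158) and (2.8000, F(s₁)) crosses zero at s₂ = 2.7982.
So (2.7000, 0.4158), (2.8000, F(s₁)), (2.7982, 0) are collinear:
F(s₁) = 0.4158 · (2.8000 − 2.7982) / (2.7000 − 2.7982) = 0.4158 · (0.001800)/(-0.098200) = -0.007622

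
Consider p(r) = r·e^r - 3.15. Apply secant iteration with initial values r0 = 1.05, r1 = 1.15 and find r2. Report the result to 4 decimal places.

p(1.05) = -0.149466, p(1.15) = 0.481922
r2 = 1.150000 − 0.481922·(1.150000 − 1.050000) / (0.481922 − (-0.149466)) = 1.150000 − (0.048192)/(0.631388) = 1.073673

1.0737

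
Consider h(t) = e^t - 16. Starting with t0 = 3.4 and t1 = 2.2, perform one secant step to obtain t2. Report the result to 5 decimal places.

2.59973

h(3.4) = 13.9641000, h(2.2) = -6.9749865
t2 = 2.2000000 − (-6.9749865)·(2.2000000 − 3.4000000) / (-6.9749865 − 13.9641000) = 2.2000000 − (8.3699838)/(-20.9390865) = 2.5997301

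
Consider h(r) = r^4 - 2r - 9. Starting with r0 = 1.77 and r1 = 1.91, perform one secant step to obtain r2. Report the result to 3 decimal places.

h(1.77) = -2.72494, h(1.91) = 0.48863
r2 = 1.91000 − 0.48863·(1.91000 − 1.77000) / (0.48863 − (-2.72494)) = 1.91000 − (0.06841)/(3.21357) = 1.88871

1.889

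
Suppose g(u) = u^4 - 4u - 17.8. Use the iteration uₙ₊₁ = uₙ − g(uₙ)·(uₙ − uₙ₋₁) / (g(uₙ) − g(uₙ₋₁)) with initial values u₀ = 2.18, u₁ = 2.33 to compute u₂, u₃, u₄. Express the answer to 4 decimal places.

2.2739, 2.2775, 2.2776

g(2.18) = -3.934694, g(2.33) = 2.352955
u₂ = 2.330000 − 2.352955·(2.330000 − 2.180000) / (2.352955 − (-3.934694)) = 2.330000 − (0.352943)/(6.287649) = 2.273867
g(2.273867) = -0.161687
u₃ = 2.273867 − (-0.161687)·(2.273867 − 2.330000) / (-0.161687 − 2.352955) = 2.273867 − (0.009076)/(-2.514642) = 2.277476
g(2.277476) = -0.005985
u₄ = 2.277476 − (-0.005985)·(2.277476 − 2.273867) / (-0.005985 − (-0.161687)) = 2.277476 − (-0.000022)/(0.155702) = 2.277615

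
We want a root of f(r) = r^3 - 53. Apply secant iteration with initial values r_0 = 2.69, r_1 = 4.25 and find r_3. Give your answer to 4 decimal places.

3.7373

f(2.69) = -33.534891, f(4.25) = 23.765625
r_2 = 4.250000 − 23.765625·(4.250000 − 2.690000) / (23.765625 − (-33.534891)) = 4.250000 − (37.074375)/(57.300516) = 3.602984
f(3.602984) = -6.227902
r_3 = 3.602984 − (-6.227902)·(3.602984 − 4.250000) / (-6.227902 − 23.765625) = 3.602984 − (4.029555)/(-29.993527) = 3.737331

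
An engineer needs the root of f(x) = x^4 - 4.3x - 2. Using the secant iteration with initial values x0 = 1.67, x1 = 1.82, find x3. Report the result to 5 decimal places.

1.75808

f(1.67) = -1.4030368, f(1.82) = 1.1459938
x2 = 1.8200000 − 1.1459938·(1.8200000 − 1.6700000) / (1.1459938 − (-1.4030368)) = 1.8200000 − (0.1718991)/(2.5490306) = 1.7525630
f(1.7525630) = -0.1020501
x3 = 1.7525630 − (-0.1020501)·(1.7525630 − 1.8200000) / (-0.1020501 − 1.1459938) = 1.7525630 − (0.0068820)/(-1.2480439) = 1.7580772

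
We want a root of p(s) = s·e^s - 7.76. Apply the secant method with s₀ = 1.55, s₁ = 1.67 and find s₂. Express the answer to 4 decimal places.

1.5850

p(1.55) = -0.457221, p(1.67) = 1.111320
s₂ = 1.670000 − 1.111320·(1.670000 − 1.550000) / (1.111320 − (-0.457221)) = 1.670000 − (0.133358)/(1.568541) = 1.584979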